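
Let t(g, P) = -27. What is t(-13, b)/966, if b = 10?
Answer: -9/322 ≈ -0.027950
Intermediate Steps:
t(-13, b)/966 = -27/966 = -27*1/966 = -9/322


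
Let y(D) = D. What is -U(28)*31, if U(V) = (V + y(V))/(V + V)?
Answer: -31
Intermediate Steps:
U(V) = 1 (U(V) = (V + V)/(V + V) = (2*V)/((2*V)) = (2*V)*(1/(2*V)) = 1)
-U(28)*31 = -31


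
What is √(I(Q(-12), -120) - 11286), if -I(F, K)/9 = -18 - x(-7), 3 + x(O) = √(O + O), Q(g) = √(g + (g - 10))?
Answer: 3*√(-1239 + I*√14) ≈ 0.15945 + 105.6*I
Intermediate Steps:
Q(g) = √(-10 + 2*g) (Q(g) = √(g + (-10 + g)) = √(-10 + 2*g))
x(O) = -3 + √2*√O (x(O) = -3 + √(O + O) = -3 + √(2*O) = -3 + √2*√O)
I(F, K) = 135 + 9*I*√14 (I(F, K) = -9*(-18 - (-3 + √2*√(-7))) = -9*(-18 - (-3 + √2*(I*√7))) = -9*(-18 - (-3 + I*√14)) = -9*(-18 + (3 - I*√14)) = -9*(-15 - I*√14) = 135 + 9*I*√14)
√(I(Q(-12), -120) - 11286) = √((135 + 9*I*√14) - 11286) = √(-11151 + 9*I*√14)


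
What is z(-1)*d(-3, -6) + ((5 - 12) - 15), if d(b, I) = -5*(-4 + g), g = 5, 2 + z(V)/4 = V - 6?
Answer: 158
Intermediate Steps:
z(V) = -32 + 4*V (z(V) = -8 + 4*(V - 6) = -8 + 4*(-6 + V) = -8 + (-24 + 4*V) = -32 + 4*V)
d(b, I) = -5 (d(b, I) = -5*(-4 + 5) = -5*1 = -5)
z(-1)*d(-3, -6) + ((5 - 12) - 15) = (-32 + 4*(-1))*(-5) + ((5 - 12) - 15) = (-32 - 4)*(-5) + (-7 - 15) = -36*(-5) - 22 = 180 - 22 = 158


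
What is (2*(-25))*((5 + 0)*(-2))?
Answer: 500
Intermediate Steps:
(2*(-25))*((5 + 0)*(-2)) = -250*(-2) = -50*(-10) = 500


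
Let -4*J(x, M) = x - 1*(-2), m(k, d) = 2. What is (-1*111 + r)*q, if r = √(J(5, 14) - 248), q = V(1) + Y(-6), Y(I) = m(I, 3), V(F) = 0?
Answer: -222 + 3*I*√111 ≈ -222.0 + 31.607*I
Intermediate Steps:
J(x, M) = -½ - x/4 (J(x, M) = -(x - 1*(-2))/4 = -(x + 2)/4 = -(2 + x)/4 = -½ - x/4)
Y(I) = 2
q = 2 (q = 0 + 2 = 2)
r = 3*I*√111/2 (r = √((-½ - ¼*5) - 248) = √((-½ - 5/4) - 248) = √(-7/4 - 248) = √(-999/4) = 3*I*√111/2 ≈ 15.803*I)
(-1*111 + r)*q = (-1*111 + 3*I*√111/2)*2 = (-111 + 3*I*√111/2)*2 = -222 + 3*I*√111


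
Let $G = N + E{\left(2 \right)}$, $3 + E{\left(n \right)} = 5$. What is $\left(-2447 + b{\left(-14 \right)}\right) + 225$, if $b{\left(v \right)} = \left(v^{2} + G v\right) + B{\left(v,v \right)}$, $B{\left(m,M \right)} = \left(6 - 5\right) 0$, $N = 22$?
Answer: $-2362$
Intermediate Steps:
$E{\left(n \right)} = 2$ ($E{\left(n \right)} = -3 + 5 = 2$)
$B{\left(m,M \right)} = 0$ ($B{\left(m,M \right)} = 1 \cdot 0 = 0$)
$G = 24$ ($G = 22 + 2 = 24$)
$b{\left(v \right)} = v^{2} + 24 v$ ($b{\left(v \right)} = \left(v^{2} + 24 v\right) + 0 = v^{2} + 24 v$)
$\left(-2447 + b{\left(-14 \right)}\right) + 225 = \left(-2447 - 14 \left(24 - 14\right)\right) + 225 = \left(-2447 - 140\right) + 225 = -2587 + 225 = -2362$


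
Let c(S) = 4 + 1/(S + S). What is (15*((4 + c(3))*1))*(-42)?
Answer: -5145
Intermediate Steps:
c(S) = 4 + 1/(2*S)
(15*((4 + c(3))*1))*(-42) = (15*((4 + (4 + (½)/3))*1))*(-42) = (15*((4 + (4 + (½)*(⅓)))*1))*(-42) = (15*((4 + (4 + ⅙))*1))*(-42) = (15*((4 + 25/6)*1))*(-42) = (15*((49/6)*1))*(-42) = (15*(49/6))*(-42) = (245/2)*(-42) = -5145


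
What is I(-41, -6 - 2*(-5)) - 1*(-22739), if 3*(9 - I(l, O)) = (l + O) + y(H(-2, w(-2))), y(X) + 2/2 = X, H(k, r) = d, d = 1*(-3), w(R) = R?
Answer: 68285/3 ≈ 22762.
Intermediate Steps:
d = -3
H(k, r) = -3
y(X) = -1 + X
I(l, O) = 31/3 - O/3 - l/3 (I(l, O) = 9 - ((l + O) + (-1 - 3))/3 = 9 - ((O + l) - 4)/3 = 9 - (-4 + O + l)/3 = 9 + (4/3 - O/3 - l/3) = 31/3 - O/3 - l/3)
I(-41, -6 - 2*(-5)) - 1*(-22739) = (31/3 - (-6 - 2*(-5))/3 - ⅓*(-41)) - 1*(-22739) = (31/3 - (-6 + 10)/3 + 41/3) + 22739 = (31/3 - ⅓*4 + 41/3) + 22739 = (31/3 - 4/3 + 41/3) + 22739 = 68/3 + 22739 = 68285/3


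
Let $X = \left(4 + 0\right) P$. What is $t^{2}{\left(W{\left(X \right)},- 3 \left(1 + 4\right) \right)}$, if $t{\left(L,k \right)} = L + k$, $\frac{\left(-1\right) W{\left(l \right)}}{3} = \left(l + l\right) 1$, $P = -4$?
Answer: $6561$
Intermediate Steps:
$X = -16$ ($X = \left(4 + 0\right) \left(-4\right) = 4 \left(-4\right) = -16$)
$W{\left(l \right)} = - 6 l$ ($W{\left(l \right)} = - 3 \left(l + l\right) 1 = - 3 \cdot 2 l 1 = - 3 \cdot 2 l = - 6 l$)
$t^{2}{\left(W{\left(X \right)},- 3 \left(1 + 4\right) \right)} = \left(\left(-6\right) \left(-16\right) - 3 \left(1 + 4\right)\right)^{2} = \left(96 - 15\right)^{2} = 81^{2} = 6561$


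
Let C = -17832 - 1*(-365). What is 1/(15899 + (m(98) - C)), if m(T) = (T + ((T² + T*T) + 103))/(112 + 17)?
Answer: 129/4323623 ≈ 2.9836e-5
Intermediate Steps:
C = -17467 (C = -17832 + 365 = -17467)
m(T) = 103/129 + T/129 + 2*T²/129 (m(T) = (T + ((T² + T²) + 103))/129 = (T + (2*T² + 103))*(1/129) = (T + (103 + 2*T²))*(1/129) = (103 + T + 2*T²)*(1/129) = 103/129 + T/129 + 2*T²/129)
1/(15899 + (m(98) - C)) = 1/(15899 + ((103/129 + (1/129)*98 + (2/129)*98²) - 1*(-17467))) = 1/(15899 + ((103/129 + 98/129 + (2/129)*9604) + 17467)) = 1/(15899 + ((103/129 + 98/129 + 19208/129) + 17467)) = 1/(15899 + (19409/129 + 17467)) = 1/(15899 + 2272652/129) = 1/(4323623/129) = 129/4323623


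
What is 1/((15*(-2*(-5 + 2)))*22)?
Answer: 1/1980 ≈ 0.00050505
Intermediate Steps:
1/((15*(-2*(-5 + 2)))*22) = 1/((15*(-2*(-3)))*22) = 1/((15*6)*22) = 1/(90*22) = 1/1980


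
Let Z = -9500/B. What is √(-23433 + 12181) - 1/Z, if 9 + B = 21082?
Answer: 21073/9500 + 2*I*√2813 ≈ 2.2182 + 106.08*I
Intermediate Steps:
B = 21073 (B = -9 + 21082 = 21073)
Z = -9500/21073 ≈ -0.45081
√(-23433 + 12181) - 1/Z = √(-23433 + 12181) - 1/(-9500/21073) = √(-11252) - 1*(-21073/9500) = 2*I*√2813 + 21073/9500 = 21073/9500 + 2*I*√2813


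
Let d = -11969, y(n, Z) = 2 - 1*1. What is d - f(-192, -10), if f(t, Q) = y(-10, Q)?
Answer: -11970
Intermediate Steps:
y(n, Z) = 1 (y(n, Z) = 2 - 1 = 1)
f(t, Q) = 1
d - f(-192, -10) = -11969 - 1*1 = -11969 - 1 = -11970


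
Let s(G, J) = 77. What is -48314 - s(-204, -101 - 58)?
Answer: -48391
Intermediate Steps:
-48314 - s(-204, -101 - 58) = -48314 - 1*77 = -48314 - 77 = -48391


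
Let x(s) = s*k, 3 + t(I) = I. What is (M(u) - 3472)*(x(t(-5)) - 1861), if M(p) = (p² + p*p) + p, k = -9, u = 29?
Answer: 3150429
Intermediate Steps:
t(I) = -3 + I
M(p) = p + 2*p² (M(p) = (p² + p²) + p = 2*p² + p = p + 2*p²)
x(s) = -9*s (x(s) = s*(-9) = -9*s)
(M(u) - 3472)*(x(t(-5)) - 1861) = (29*(1 + 2*29) - 3472)*(-9*(-3 - 5) - 1861) = (29*(1 + 58) - 3472)*(-9*(-8) - 1861) = (29*59 - 3472)*(72 - 1861) = (1711 - 3472)*(-1789) = -1761*(-1789) = 3150429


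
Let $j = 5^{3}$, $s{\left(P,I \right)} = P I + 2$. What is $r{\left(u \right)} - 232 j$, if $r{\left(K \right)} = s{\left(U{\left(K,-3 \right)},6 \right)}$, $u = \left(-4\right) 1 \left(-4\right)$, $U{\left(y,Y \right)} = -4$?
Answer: $-29022$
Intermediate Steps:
$u = 16$ ($u = \left(-4\right) \left(-4\right) = 16$)
$s{\left(P,I \right)} = 2 + I P$ ($s{\left(P,I \right)} = I P + 2 = 2 + I P$)
$r{\left(K \right)} = -22$ ($r{\left(K \right)} = 2 + 6 \left(-4\right) = 2 - 24 = -22$)
$j = 125$
$r{\left(u \right)} - 232 j = -22 - 29000 = -29022$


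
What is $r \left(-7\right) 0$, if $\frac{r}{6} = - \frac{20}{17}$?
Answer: $0$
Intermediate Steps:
$r = - \frac{120}{17}$ ($r = 6 \left(- \frac{20}{17}\right) = - \frac{120}{17} \approx -7.0588$)
$r \left(-7\right) 0 = \left(- \frac{120}{17}\right) \left(-7\right) 0 = \frac{840}{17} \cdot 0 = 0$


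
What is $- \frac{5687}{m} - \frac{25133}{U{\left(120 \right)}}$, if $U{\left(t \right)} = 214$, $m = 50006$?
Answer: $- \frac{28591314}{243211} \approx -117.56$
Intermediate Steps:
$- \frac{5687}{m} - \frac{25133}{U{\left(120 \right)}} = - \frac{5687}{50006} - \frac{25133}{214} = \left(-5687\right) \frac{1}{50006} - \frac{25133}{214} = - \frac{517}{4546} - \frac{25133}{214} = - \frac{28591314}{243211}$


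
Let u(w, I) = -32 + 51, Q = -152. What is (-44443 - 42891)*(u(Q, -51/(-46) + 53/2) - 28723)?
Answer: 2506835136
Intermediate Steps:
u(w, I) = 19
(-44443 - 42891)*(u(Q, -51/(-46) + 53/2) - 28723) = (-44443 - 42891)*(19 - 28723) = -87334*(-28704) = 2506835136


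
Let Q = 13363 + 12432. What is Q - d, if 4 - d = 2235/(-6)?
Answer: 50837/2 ≈ 25419.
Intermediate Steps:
d = 753/2 (d = 4 - 2235/(-6) = 4 - (-1)*2235/6 = 4 - 1*(-745/2) = 4 + 745/2 = 753/2 ≈ 376.50)
Q = 25795
Q - d = 25795 - 1*753/2 = 25795 - 753/2 = 50837/2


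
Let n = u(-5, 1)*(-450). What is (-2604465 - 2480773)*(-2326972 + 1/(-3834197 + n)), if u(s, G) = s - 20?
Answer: 45237721057645328430/3822947 ≈ 1.1833e+13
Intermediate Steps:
u(s, G) = -20 + s
n = 11250 (n = (-20 - 5)*(-450) = -25*(-450) = 11250)
(-2604465 - 2480773)*(-2326972 + 1/(-3834197 + n)) = (-2604465 - 2480773)*(-2326972 + 1/(-3834197 + 11250)) = -5085238*(-2326972 + 1/(-3822947)) = -5085238*(-2326972 - 1/3822947) = -5085238*(-8895890626485/3822947) = 45237721057645328430/3822947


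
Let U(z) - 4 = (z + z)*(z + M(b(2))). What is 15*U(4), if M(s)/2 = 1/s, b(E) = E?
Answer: 660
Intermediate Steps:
M(s) = 2/s
U(z) = 4 + 2*z*(1 + z) (U(z) = 4 + (z + z)*(z + 2/2) = 4 + (2*z)*(z + 2*(½)) = 4 + (2*z)*(z + 1) = 4 + (2*z)*(1 + z) = 4 + 2*z*(1 + z))
15*U(4) = 15*(4 + 2*4 + 2*4²) = 15*(4 + 8 + 2*16) = 15*(4 + 8 + 32) = 15*44 = 660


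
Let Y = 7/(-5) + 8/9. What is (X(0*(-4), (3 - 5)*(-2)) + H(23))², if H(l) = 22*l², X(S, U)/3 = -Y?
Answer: 30482715649/225 ≈ 1.3548e+8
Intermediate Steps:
Y = -23/45 (Y = 7*(-⅕) + 8*(⅑) = -7/5 + 8/9 = -23/45 ≈ -0.51111)
X(S, U) = 23/15 (X(S, U) = 3*(-1*(-23/45)) = 3*(23/45) = 23/15)
(X(0*(-4), (3 - 5)*(-2)) + H(23))² = (23/15 + 22*23²)² = (23/15 + 22*529)² = (23/15 + 11638)² = (174593/15)² = 30482715649/225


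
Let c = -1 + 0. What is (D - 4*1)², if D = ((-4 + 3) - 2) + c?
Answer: 64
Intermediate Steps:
c = -1
D = -4 (D = ((-4 + 3) - 2) - 1 = (-1 - 2) - 1 = -3 - 1 = -4)
(D - 4*1)² = (-4 - 4*1)² = (-4 - 4)² = (-8)² = 64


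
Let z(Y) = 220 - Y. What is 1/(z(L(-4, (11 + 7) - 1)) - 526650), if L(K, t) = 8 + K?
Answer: -1/526434 ≈ -1.8996e-6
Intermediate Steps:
1/(z(L(-4, (11 + 7) - 1)) - 526650) = 1/((220 - (8 - 4)) - 526650) = 1/((220 - 1*4) - 526650) = 1/((220 - 4) - 526650) = 1/(216 - 526650) = 1/(-526434) = -1/526434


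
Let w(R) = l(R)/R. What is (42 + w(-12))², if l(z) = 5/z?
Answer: 36638809/20736 ≈ 1766.9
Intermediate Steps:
w(R) = 5/R² (w(R) = (5/R)/R = 5/R²)
(42 + w(-12))² = (42 + 5/(-12)²)² = (42 + 5*(1/144))² = (42 + 5/144)² = (6053/144)² = 36638809/20736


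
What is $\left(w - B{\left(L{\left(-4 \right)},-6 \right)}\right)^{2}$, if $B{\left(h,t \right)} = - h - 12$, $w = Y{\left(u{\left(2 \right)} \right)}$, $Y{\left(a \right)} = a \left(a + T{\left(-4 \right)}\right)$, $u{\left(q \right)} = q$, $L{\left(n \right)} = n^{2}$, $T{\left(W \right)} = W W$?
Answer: $4096$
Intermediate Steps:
$T{\left(W \right)} = W^{2}$
$Y{\left(a \right)} = a \left(16 + a\right)$ ($Y{\left(a \right)} = a \left(a + \left(-4\right)^{2}\right) = a \left(a + 16\right) = a \left(16 + a\right)$)
$w = 36$ ($w = 2 \left(16 + 2\right) = 2 \cdot 18 = 36$)
$B{\left(h,t \right)} = -12 - h$
$\left(w - B{\left(L{\left(-4 \right)},-6 \right)}\right)^{2} = \left(36 - \left(-12 - \left(-4\right)^{2}\right)\right)^{2} = \left(36 - \left(-12 - 16\right)\right)^{2} = \left(36 - -28\right)^{2} = \left(36 + 28\right)^{2} = 64^{2} = 4096$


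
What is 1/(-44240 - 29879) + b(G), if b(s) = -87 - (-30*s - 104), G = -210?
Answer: -465689678/74119 ≈ -6283.0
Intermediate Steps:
b(s) = 17 + 30*s (b(s) = -87 - (-104 - 30*s) = -87 + (104 + 30*s) = 17 + 30*s)
1/(-44240 - 29879) + b(G) = 1/(-44240 - 29879) + (17 + 30*(-210)) = 1/(-74119) + (17 - 6300) = -1/74119 - 6283 = -465689678/74119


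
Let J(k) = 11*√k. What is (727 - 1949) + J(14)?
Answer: -1222 + 11*√14 ≈ -1180.8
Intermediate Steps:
(727 - 1949) + J(14) = (727 - 1949) + 11*√14 = -1222 + 11*√14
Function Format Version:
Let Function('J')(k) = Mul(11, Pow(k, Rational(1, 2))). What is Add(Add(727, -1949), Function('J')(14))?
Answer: Add(-1222, Mul(11, Pow(14, Rational(1, 2)))) ≈ -1180.8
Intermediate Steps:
Add(Add(727, -1949), Function('J')(14)) = Add(Add(727, -1949), Mul(11, Pow(14, Rational(1, 2)))) = Add(-1222, Mul(11, Pow(14, Rational(1, 2))))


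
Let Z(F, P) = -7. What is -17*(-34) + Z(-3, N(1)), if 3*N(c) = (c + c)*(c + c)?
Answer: 571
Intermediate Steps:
N(c) = 4*c²/3 (N(c) = ((c + c)*(c + c))/3 = ((2*c)*(2*c))/3 = (4*c²)/3 = 4*c²/3)
-17*(-34) + Z(-3, N(1)) = -17*(-34) - 7 = 578 - 7 = 571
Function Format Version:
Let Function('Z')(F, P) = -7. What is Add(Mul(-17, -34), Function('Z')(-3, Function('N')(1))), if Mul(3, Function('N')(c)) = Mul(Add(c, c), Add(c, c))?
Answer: 571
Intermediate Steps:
Function('N')(c) = Mul(Rational(4, 3), Pow(c, 2)) (Function('N')(c) = Mul(Rational(1, 3), Mul(Add(c, c), Add(c, c))) = Mul(Rational(1, 3), Mul(Mul(2, c), Mul(2, c))) = Mul(Rational(1, 3), Mul(4, Pow(c, 2))) = Mul(Rational(4, 3), Pow(c, 2)))
Add(Mul(-17, -34), Function('Z')(-3, Function('N')(1))) = Add(Mul(-17, -34), -7) = Add(578, -7) = 571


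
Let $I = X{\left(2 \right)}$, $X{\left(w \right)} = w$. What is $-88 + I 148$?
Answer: $208$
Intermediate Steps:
$I = 2$
$-88 + I 148 = -88 + 2 \cdot 148 = -88 + 296 = 208$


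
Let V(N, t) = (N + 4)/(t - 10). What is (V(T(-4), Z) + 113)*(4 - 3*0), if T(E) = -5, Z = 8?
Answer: 454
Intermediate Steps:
V(N, t) = (4 + N)/(-10 + t)
(V(T(-4), Z) + 113)*(4 - 3*0) = ((4 - 5)/(-10 + 8) + 113)*(4 - 3*0) = (-1/(-2) + 113)*(4 + 0) = (-1/2*(-1) + 113)*4 = (1/2 + 113)*4 = (227/2)*4 = 454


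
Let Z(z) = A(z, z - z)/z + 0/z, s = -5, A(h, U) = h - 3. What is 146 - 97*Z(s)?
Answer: -46/5 ≈ -9.2000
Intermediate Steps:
A(h, U) = -3 + h
Z(z) = (-3 + z)/z (Z(z) = (-3 + z)/z + 0/z = (-3 + z)/z + 0 = (-3 + z)/z)
146 - 97*Z(s) = 146 - 97*(-3 - 5)/(-5) = 146 - (-97)*(-8)/5 = 146 - 97*8/5 = 146 - 776/5 = -46/5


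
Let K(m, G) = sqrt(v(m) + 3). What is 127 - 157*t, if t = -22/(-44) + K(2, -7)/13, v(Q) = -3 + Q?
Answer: 97/2 - 157*sqrt(2)/13 ≈ 31.421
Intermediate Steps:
K(m, G) = sqrt(m) (K(m, G) = sqrt((-3 + m) + 3) = sqrt(m))
t = 1/2 + sqrt(2)/13 (t = -22/(-44) + sqrt(2)/13 = -22*(-1/44) + sqrt(2)*(1/13) = 1/2 + sqrt(2)/13 ≈ 0.60879)
127 - 157*t = 127 - 157*(1/2 + sqrt(2)/13) = 127 + (-157/2 - 157*sqrt(2)/13) = 97/2 - 157*sqrt(2)/13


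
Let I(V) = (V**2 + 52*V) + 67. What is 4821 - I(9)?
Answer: 4205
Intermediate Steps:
I(V) = 67 + V**2 + 52*V
4821 - I(9) = 4821 - (67 + 9**2 + 52*9) = 4821 - (67 + 81 + 468) = 4821 - 1*616 = 4821 - 616 = 4205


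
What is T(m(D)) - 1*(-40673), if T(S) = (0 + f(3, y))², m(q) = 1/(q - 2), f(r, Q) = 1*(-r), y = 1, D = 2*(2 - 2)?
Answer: 40682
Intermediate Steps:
D = 0 (D = 2*0 = 0)
f(r, Q) = -r
m(q) = 1/(-2 + q)
T(S) = 9 (T(S) = (0 - 1*3)² = (0 - 3)² = (-3)² = 9)
T(m(D)) - 1*(-40673) = 9 - 1*(-40673) = 9 + 40673 = 40682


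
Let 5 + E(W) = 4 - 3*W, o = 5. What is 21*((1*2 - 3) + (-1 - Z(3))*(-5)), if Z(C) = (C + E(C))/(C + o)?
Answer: -63/8 ≈ -7.8750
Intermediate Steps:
E(W) = -1 - 3*W (E(W) = -5 + (4 - 3*W) = -1 - 3*W)
Z(C) = (-1 - 2*C)/(5 + C) (Z(C) = (C + (-1 - 3*C))/(C + 5) = (-1 - 2*C)/(5 + C))
21*((1*2 - 3) + (-1 - Z(3))*(-5)) = 21*((1*2 - 3) + (-1 - (-1 - 2*3)/(5 + 3))*(-5)) = 21*((2 - 3) + (-1 - (-1 - 6)/8)*(-5)) = 21*(-1 + (-1 - (-7)/8)*(-5)) = 21*(-1 + (-1 - 1*(-7/8))*(-5)) = 21*(-1 + (-1 + 7/8)*(-5)) = 21*(-1 - 1/8*(-5)) = 21*(-1 + 5/8) = 21*(-3/8) = -63/8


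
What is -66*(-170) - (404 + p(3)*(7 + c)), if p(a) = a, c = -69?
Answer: 11002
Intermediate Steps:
-66*(-170) - (404 + p(3)*(7 + c)) = -66*(-170) - (404 + 3*(7 - 69)) = 11220 - (404 + 3*(-62)) = 11220 - (404 - 186) = 11220 - 1*218 = 11220 - 218 = 11002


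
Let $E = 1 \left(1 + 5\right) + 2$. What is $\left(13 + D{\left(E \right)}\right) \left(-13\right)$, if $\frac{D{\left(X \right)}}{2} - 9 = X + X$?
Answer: $-819$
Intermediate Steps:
$E = 8$ ($E = 1 \cdot 6 + 2 = 6 + 2 = 8$)
$D{\left(X \right)} = 18 + 4 X$ ($D{\left(X \right)} = 18 + 2 \left(X + X\right) = 18 + 2 \cdot 2 X = 18 + 4 X$)
$\left(13 + D{\left(E \right)}\right) \left(-13\right) = \left(13 + \left(18 + 4 \cdot 8\right)\right) \left(-13\right) = \left(13 + \left(18 + 32\right)\right) \left(-13\right) = \left(13 + 50\right) \left(-13\right) = 63 \left(-13\right) = -819$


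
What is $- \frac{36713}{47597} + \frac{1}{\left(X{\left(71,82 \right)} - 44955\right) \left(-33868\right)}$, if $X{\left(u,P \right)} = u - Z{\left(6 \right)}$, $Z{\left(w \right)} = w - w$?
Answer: $- \frac{55808580809859}{72353690057264} \approx -0.77133$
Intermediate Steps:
$Z{\left(w \right)} = 0$
$X{\left(u,P \right)} = u$ ($X{\left(u,P \right)} = u - 0 = u + 0 = u$)
$- \frac{36713}{47597} + \frac{1}{\left(X{\left(71,82 \right)} - 44955\right) \left(-33868\right)} = - \frac{36713}{47597} + \frac{1}{\left(71 - 44955\right) \left(-33868\right)} = \left(-36713\right) \frac{1}{47597} + \frac{1}{-44884} \left(- \frac{1}{33868}\right) = - \frac{36713}{47597} - - \frac{1}{1520131312} = - \frac{36713}{47597} + \frac{1}{1520131312} = - \frac{55808580809859}{72353690057264}$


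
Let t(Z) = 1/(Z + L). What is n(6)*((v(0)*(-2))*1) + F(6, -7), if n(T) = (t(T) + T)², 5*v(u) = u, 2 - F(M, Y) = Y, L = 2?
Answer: 9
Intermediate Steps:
F(M, Y) = 2 - Y
v(u) = u/5
t(Z) = 1/(2 + Z) (t(Z) = 1/(Z + 2) = 1/(2 + Z))
n(T) = (T + 1/(2 + T))² (n(T) = (1/(2 + T) + T)² = (T + 1/(2 + T))²)
n(6)*((v(0)*(-2))*1) + F(6, -7) = (6 + 1/(2 + 6))²*((((⅕)*0)*(-2))*1) + (2 - 1*(-7)) = (6 + 1/8)²*((0*(-2))*1) + (2 + 7) = (6 + ⅛)²*(0*1) + 9 = (49/8)²*0 + 9 = (2401/64)*0 + 9 = 0 + 9 = 9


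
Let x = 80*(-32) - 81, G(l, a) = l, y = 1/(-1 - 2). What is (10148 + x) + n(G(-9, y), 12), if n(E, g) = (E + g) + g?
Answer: 7522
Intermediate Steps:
y = -1/3 (y = 1/(-3) = -1/3 ≈ -0.33333)
x = -2641 (x = -2560 - 81 = -2641)
n(E, g) = E + 2*g
(10148 + x) + n(G(-9, y), 12) = (10148 - 2641) + (-9 + 2*12) = 7507 + (-9 + 24) = 7507 + 15 = 7522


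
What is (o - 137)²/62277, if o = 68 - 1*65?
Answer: 17956/62277 ≈ 0.28832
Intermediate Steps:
o = 3 (o = 68 - 65 = 3)
(o - 137)²/62277 = (3 - 137)²/62277 = (-134)²*(1/62277) = 17956*(1/62277) = 17956/62277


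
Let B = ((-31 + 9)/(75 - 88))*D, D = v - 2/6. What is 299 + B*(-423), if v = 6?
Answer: -48847/13 ≈ -3757.5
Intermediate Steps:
D = 17/3 (D = 6 - 2/6 = 6 - 1*⅓ = 6 - ⅓ = 17/3 ≈ 5.6667)
B = 374/39 (B = ((-31 + 9)/(75 - 88))*(17/3) = -22/(-13)*(17/3) = -22*(-1/13)*(17/3) = (22/13)*(17/3) = 374/39 ≈ 9.5897)
299 + B*(-423) = 299 + (374/39)*(-423) = 299 - 52734/13 = -48847/13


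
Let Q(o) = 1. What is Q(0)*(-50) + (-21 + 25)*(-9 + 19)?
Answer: -10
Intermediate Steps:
Q(0)*(-50) + (-21 + 25)*(-9 + 19) = 1*(-50) + (-21 + 25)*(-9 + 19) = -50 + 4*10 = -50 + 40 = -10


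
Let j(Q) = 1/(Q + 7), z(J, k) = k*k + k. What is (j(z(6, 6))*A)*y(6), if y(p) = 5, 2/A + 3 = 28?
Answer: 2/245 ≈ 0.0081633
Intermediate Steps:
A = 2/25 (A = 2/(-3 + 28) = 2/25 ≈ 0.080000)
z(J, k) = k + k² (z(J, k) = k² + k = k + k²)
j(Q) = 1/(7 + Q)
(j(z(6, 6))*A)*y(6) = ((2/25)/(7 + 6*(1 + 6)))*5 = ((2/25)/(7 + 6*7))*5 = ((2/25)/(7 + 42))*5 = ((2/25)/49)*5 = ((1/49)*(2/25))*5 = (2/1225)*5 = 2/245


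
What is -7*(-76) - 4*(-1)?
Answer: 536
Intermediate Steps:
-7*(-76) - 4*(-1) = 532 + 4 = 536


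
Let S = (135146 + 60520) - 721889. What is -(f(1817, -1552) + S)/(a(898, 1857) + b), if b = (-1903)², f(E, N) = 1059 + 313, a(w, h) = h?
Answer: 524851/3623266 ≈ 0.14486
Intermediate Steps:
f(E, N) = 1372
S = -526223 (S = 195666 - 721889 = -526223)
b = 3621409
-(f(1817, -1552) + S)/(a(898, 1857) + b) = -(1372 - 526223)/(1857 + 3621409) = -(-524851)/3623266 = -1*(-524851/3623266) = 524851/3623266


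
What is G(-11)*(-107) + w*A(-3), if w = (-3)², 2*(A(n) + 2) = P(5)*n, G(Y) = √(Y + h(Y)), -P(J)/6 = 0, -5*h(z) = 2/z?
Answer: -18 - 321*I*√3685/55 ≈ -18.0 - 354.29*I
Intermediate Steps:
h(z) = -2/(5*z)
P(J) = 0 (P(J) = -6*0 = 0)
G(Y) = √(Y - 2/(5*Y))
A(n) = -2 (A(n) = -2 + (0*n)/2 = -2 + (½)*0 = -2 + 0 = -2)
w = 9
G(-11)*(-107) + w*A(-3) = (√(-10/(-11) + 25*(-11))/5)*(-107) + 9*(-2) = (√(-10*(-1/11) - 275)/5)*(-107) - 18 = (√(10/11 - 275)/5)*(-107) - 18 = (√(-3015/11)/5)*(-107) - 18 = ((3*I*√3685/11)/5)*(-107) - 18 = (3*I*√3685/55)*(-107) - 18 = -321*I*√3685/55 - 18 = -18 - 321*I*√3685/55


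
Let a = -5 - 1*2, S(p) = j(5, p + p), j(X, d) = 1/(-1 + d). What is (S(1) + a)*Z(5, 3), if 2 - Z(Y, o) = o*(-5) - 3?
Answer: -120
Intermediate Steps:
Z(Y, o) = 5 + 5*o (Z(Y, o) = 2 - (o*(-5) - 3) = 2 - (-5*o - 3) = 2 - (-3 - 5*o) = 2 + (3 + 5*o) = 5 + 5*o)
S(p) = 1/(-1 + 2*p) (S(p) = 1/(-1 + (p + p)) = 1/(-1 + 2*p))
a = -7 (a = -5 - 2 = -7)
(S(1) + a)*Z(5, 3) = (1/(-1 + 2*1) - 7)*(5 + 5*3) = (1/(-1 + 2) - 7)*(5 + 15) = (1/1 - 7)*20 = (1 - 7)*20 = -6*20 = -120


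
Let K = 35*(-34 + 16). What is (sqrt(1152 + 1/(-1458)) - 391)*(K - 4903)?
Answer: 2163403 - 5533*sqrt(3359230)/54 ≈ 1.9756e+6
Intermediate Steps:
K = -630 (K = 35*(-18) = -630)
(sqrt(1152 + 1/(-1458)) - 391)*(K - 4903) = (sqrt(1152 + 1/(-1458)) - 391)*(-630 - 4903) = (sqrt(1152 - 1/1458) - 391)*(-5533) = (sqrt(1679615/1458) - 391)*(-5533) = (sqrt(3359230)/54 - 391)*(-5533) = (-391 + sqrt(3359230)/54)*(-5533) = 2163403 - 5533*sqrt(3359230)/54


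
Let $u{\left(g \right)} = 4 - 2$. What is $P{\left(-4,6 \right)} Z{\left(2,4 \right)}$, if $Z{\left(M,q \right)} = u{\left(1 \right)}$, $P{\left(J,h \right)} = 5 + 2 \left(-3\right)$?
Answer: $-2$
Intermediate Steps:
$P{\left(J,h \right)} = -1$ ($P{\left(J,h \right)} = 5 - 6 = -1$)
$u{\left(g \right)} = 2$ ($u{\left(g \right)} = 4 - 2 = 2$)
$Z{\left(M,q \right)} = 2$
$P{\left(-4,6 \right)} Z{\left(2,4 \right)} = \left(-1\right) 2 = -2$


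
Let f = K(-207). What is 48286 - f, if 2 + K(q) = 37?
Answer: 48251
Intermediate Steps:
K(q) = 35 (K(q) = -2 + 37 = 35)
f = 35
48286 - f = 48286 - 1*35 = 48286 - 35 = 48251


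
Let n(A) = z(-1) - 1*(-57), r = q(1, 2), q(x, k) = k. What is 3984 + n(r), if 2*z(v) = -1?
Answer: 8081/2 ≈ 4040.5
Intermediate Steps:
z(v) = -½ (z(v) = (½)*(-1) = -½)
r = 2
n(A) = 113/2 (n(A) = -½ - 1*(-57) = -½ + 57 = 113/2)
3984 + n(r) = 3984 + 113/2 = 8081/2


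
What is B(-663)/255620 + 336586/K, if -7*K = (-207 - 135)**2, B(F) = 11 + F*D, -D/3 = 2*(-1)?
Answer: -150682697357/7474584420 ≈ -20.159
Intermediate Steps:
D = 6 (D = -6*(-1) = -3*(-2) = 6)
B(F) = 11 + 6*F (B(F) = 11 + F*6 = 11 + 6*F)
K = -116964/7 (K = -(-207 - 135)**2/7 = -1/7*(-342)**2 = -1/7*116964 = -116964/7 ≈ -16709.)
B(-663)/255620 + 336586/K = (11 + 6*(-663))/255620 + 336586/(-116964/7) = (11 - 3978)*(1/255620) + 336586*(-7/116964) = -3967*1/255620 - 1178051/58482 = -3967/255620 - 1178051/58482 = -150682697357/7474584420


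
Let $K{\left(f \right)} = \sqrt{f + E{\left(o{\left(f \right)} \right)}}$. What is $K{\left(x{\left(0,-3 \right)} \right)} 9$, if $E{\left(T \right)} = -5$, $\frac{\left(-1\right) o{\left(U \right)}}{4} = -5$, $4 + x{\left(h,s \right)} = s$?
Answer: $18 i \sqrt{3} \approx 31.177 i$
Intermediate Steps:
$x{\left(h,s \right)} = -4 + s$
$o{\left(U \right)} = 20$ ($o{\left(U \right)} = \left(-4\right) \left(-5\right) = 20$)
$K{\left(f \right)} = \sqrt{-5 + f}$ ($K{\left(f \right)} = \sqrt{f - 5} = \sqrt{-5 + f}$)
$K{\left(x{\left(0,-3 \right)} \right)} 9 = \sqrt{-5 - 7} \cdot 9 = \sqrt{-12} \cdot 9 = 2 i \sqrt{3} \cdot 9 = 18 i \sqrt{3}$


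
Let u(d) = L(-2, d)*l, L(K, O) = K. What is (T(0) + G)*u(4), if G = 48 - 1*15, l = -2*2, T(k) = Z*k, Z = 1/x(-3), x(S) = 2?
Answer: 264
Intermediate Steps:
Z = ½ (Z = 1/2 = ½ ≈ 0.50000)
T(k) = k/2
l = -4
G = 33 (G = 48 - 15 = 33)
u(d) = 8 (u(d) = -2*(-4) = 8)
(T(0) + G)*u(4) = ((½)*0 + 33)*8 = (0 + 33)*8 = 33*8 = 264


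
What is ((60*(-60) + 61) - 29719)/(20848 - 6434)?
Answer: -16629/7207 ≈ -2.3073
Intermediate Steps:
((60*(-60) + 61) - 29719)/(20848 - 6434) = ((-3600 + 61) - 29719)/14414 = (-3539 - 29719)*(1/14414) = -33258*1/14414 = -16629/7207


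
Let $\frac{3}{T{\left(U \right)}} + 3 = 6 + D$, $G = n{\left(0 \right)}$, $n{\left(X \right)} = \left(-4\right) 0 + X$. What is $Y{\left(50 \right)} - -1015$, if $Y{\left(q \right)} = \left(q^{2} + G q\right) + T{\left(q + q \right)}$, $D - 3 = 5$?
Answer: $\frac{38668}{11} \approx 3515.3$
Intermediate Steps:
$D = 8$ ($D = 3 + 5 = 8$)
$n{\left(X \right)} = X$ ($n{\left(X \right)} = 0 + X = X$)
$G = 0$
$T{\left(U \right)} = \frac{3}{11}$ ($T{\left(U \right)} = \frac{3}{-3 + \left(6 + 8\right)} = \frac{3}{-3 + 14} = \frac{3}{11}$)
$Y{\left(q \right)} = \frac{3}{11} + q^{2}$ ($Y{\left(q \right)} = \left(q^{2} + 0 q\right) + \frac{3}{11} = \left(q^{2} + 0\right) + \frac{3}{11} = q^{2} + \frac{3}{11} = \frac{3}{11} + q^{2}$)
$Y{\left(50 \right)} - -1015 = \left(\frac{3}{11} + 50^{2}\right) - -1015 = \left(\frac{3}{11} + 2500\right) + 1015 = \frac{27503}{11} + 1015 = \frac{38668}{11}$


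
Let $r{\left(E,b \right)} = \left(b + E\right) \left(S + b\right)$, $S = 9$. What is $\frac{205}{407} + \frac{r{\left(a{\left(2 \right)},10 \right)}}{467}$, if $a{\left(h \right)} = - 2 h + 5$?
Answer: $\frac{180798}{190069} \approx 0.95122$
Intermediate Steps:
$a{\left(h \right)} = 5 - 2 h$
$r{\left(E,b \right)} = \left(9 + b\right) \left(E + b\right)$ ($r{\left(E,b \right)} = \left(b + E\right) \left(9 + b\right) = \left(E + b\right) \left(9 + b\right) = \left(9 + b\right) \left(E + b\right)$)
$\frac{205}{407} + \frac{r{\left(a{\left(2 \right)},10 \right)}}{467} = \frac{205}{407} + \frac{10^{2} + 9 \left(5 - 4\right) + 9 \cdot 10 + \left(5 - 4\right) 10}{467} = 205 \cdot \frac{1}{407} + \left(100 + 9 \left(5 - 4\right) + 90 + \left(5 - 4\right) 10\right) \frac{1}{467} = \frac{205}{407} + \left(100 + 9 \cdot 1 + 90 + 1 \cdot 10\right) \frac{1}{467} = \frac{205}{407} + \left(100 + 9 + 90 + 10\right) \frac{1}{467} = \frac{205}{407} + 209 \cdot \frac{1}{467} = \frac{205}{407} + \frac{209}{467} = \frac{180798}{190069}$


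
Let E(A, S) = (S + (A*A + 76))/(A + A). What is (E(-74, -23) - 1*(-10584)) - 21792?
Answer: -1664313/148 ≈ -11245.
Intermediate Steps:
E(A, S) = (76 + S + A²)/(2*A) (E(A, S) = (S + (A² + 76))/((2*A)) = (S + (76 + A²))*(1/(2*A)) = (76 + S + A²)*(1/(2*A)) = (76 + S + A²)/(2*A))
(E(-74, -23) - 1*(-10584)) - 21792 = ((½)*(76 - 23 + (-74)²)/(-74) - 1*(-10584)) - 21792 = ((½)*(-1/74)*(76 - 23 + 5476) + 10584) - 21792 = ((½)*(-1/74)*5529 + 10584) - 21792 = (-5529/148 + 10584) - 21792 = 1560903/148 - 21792 = -1664313/148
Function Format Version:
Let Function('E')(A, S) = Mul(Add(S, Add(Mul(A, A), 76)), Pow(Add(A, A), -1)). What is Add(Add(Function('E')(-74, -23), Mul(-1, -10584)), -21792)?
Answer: Rational(-1664313, 148) ≈ -11245.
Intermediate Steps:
Function('E')(A, S) = Mul(Rational(1, 2), Pow(A, -1), Add(76, S, Pow(A, 2))) (Function('E')(A, S) = Mul(Add(S, Add(Pow(A, 2), 76)), Pow(Mul(2, A), -1)) = Mul(Add(S, Add(76, Pow(A, 2))), Mul(Rational(1, 2), Pow(A, -1))) = Mul(Add(76, S, Pow(A, 2)), Mul(Rational(1, 2), Pow(A, -1))) = Mul(Rational(1, 2), Pow(A, -1), Add(76, S, Pow(A, 2))))
Add(Add(Function('E')(-74, -23), Mul(-1, -10584)), -21792) = Add(Add(Mul(Rational(1, 2), Pow(-74, -1), Add(76, -23, Pow(-74, 2))), Mul(-1, -10584)), -21792) = Add(Add(Mul(Rational(1, 2), Rational(-1, 74), Add(76, -23, 5476)), 10584), -21792) = Add(Add(Mul(Rational(1, 2), Rational(-1, 74), 5529), 10584), -21792) = Add(Add(Rational(-5529, 148), 10584), -21792) = Add(Rational(1560903, 148), -21792) = Rational(-1664313, 148)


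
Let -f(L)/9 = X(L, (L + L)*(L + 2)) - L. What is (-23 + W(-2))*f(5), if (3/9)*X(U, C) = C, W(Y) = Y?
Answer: 46125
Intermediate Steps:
X(U, C) = 3*C
f(L) = 9*L - 54*L*(2 + L) (f(L) = -9*(3*((L + L)*(L + 2)) - L) = -9*(3*((2*L)*(2 + L)) - L) = -9*(3*(2*L*(2 + L)) - L) = -9*(6*L*(2 + L) - L) = -9*(-L + 6*L*(2 + L)) = 9*L - 54*L*(2 + L))
(-23 + W(-2))*f(5) = (-23 - 2)*(9*5*(-11 - 6*5)) = -225*5*(-11 - 30) = -225*5*(-41) = -25*(-1845) = 46125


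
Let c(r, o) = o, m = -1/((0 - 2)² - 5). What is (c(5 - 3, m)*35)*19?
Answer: 665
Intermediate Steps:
m = 1 (m = -1/((-2)² - 5) = -1/(4 - 5) = -1/(-1) = -1*(-1) = 1)
(c(5 - 3, m)*35)*19 = (1*35)*19 = 35*19 = 665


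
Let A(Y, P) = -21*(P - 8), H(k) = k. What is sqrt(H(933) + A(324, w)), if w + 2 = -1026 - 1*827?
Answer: 2*sqrt(10014) ≈ 200.14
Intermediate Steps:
w = -1855 (w = -2 + (-1026 - 1*827) = -2 + (-1026 - 827) = -2 - 1853 = -1855)
A(Y, P) = 168 - 21*P (A(Y, P) = -21*(-8 + P) = 168 - 21*P)
sqrt(H(933) + A(324, w)) = sqrt(933 + (168 - 21*(-1855))) = sqrt(933 + (168 + 38955)) = sqrt(933 + 39123) = sqrt(40056) = 2*sqrt(10014)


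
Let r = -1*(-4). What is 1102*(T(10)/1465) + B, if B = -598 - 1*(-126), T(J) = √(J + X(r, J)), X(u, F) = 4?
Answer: -472 + 1102*√14/1465 ≈ -469.19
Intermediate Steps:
r = 4
T(J) = √(4 + J) (T(J) = √(J + 4) = √(4 + J))
B = -472 (B = -598 + 126 = -472)
1102*(T(10)/1465) + B = 1102*(√(4 + 10)/1465) - 472 = 1102*(√14*(1/1465)) - 472 = 1102*(√14/1465) - 472 = 1102*√14/1465 - 472 = -472 + 1102*√14/1465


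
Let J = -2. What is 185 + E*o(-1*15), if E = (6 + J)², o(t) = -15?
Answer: -55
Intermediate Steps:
E = 16 (E = (6 - 2)² = 4² = 16)
185 + E*o(-1*15) = 185 + 16*(-15) = 185 - 240 = -55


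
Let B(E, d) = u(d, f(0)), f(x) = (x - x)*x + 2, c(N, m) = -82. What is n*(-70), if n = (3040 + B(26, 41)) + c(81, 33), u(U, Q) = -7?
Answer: -206570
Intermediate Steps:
f(x) = 2 (f(x) = 0*x + 2 = 0 + 2 = 2)
B(E, d) = -7
n = 2951 (n = (3040 - 7) - 82 = 3033 - 82 = 2951)
n*(-70) = 2951*(-70) = -206570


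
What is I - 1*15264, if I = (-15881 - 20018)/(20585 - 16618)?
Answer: -60588187/3967 ≈ -15273.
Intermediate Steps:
I = -35899/3967 ≈ -9.0494
I - 1*15264 = -35899/3967 - 1*15264 = -35899/3967 - 15264 = -60588187/3967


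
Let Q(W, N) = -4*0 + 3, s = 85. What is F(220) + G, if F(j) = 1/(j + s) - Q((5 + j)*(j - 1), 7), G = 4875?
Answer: 1485961/305 ≈ 4872.0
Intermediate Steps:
Q(W, N) = 3 (Q(W, N) = 0 + 3 = 3)
F(j) = -3 + 1/(85 + j) (F(j) = 1/(j + 85) - 1*3 = 1/(85 + j) - 3 = -3 + 1/(85 + j))
F(220) + G = (-254 - 3*220)/(85 + 220) + 4875 = (-254 - 660)/305 + 4875 = (1/305)*(-914) + 4875 = -914/305 + 4875 = 1485961/305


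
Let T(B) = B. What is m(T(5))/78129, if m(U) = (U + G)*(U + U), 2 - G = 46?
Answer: -130/26043 ≈ -0.0049917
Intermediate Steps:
G = -44 (G = 2 - 1*46 = 2 - 46 = -44)
m(U) = 2*U*(-44 + U) (m(U) = (U - 44)*(U + U) = (-44 + U)*(2*U) = 2*U*(-44 + U))
m(T(5))/78129 = (2*5*(-44 + 5))/78129 = (2*5*(-39))*(1/78129) = -390*1/78129 = -130/26043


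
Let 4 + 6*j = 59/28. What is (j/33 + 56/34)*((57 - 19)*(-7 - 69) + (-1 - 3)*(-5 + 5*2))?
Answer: -112198637/23562 ≈ -4761.8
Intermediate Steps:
j = -53/168 (j = -⅔ + (59/28)/6 = -⅔ + (59*(1/28))/6 = -⅔ + (⅙)*(59/28) = -⅔ + 59/168 = -53/168 ≈ -0.31548)
(j/33 + 56/34)*((57 - 19)*(-7 - 69) + (-1 - 3)*(-5 + 5*2)) = (-53/168/33 + 56/34)*((57 - 19)*(-7 - 69) + (-1 - 3)*(-5 + 5*2)) = (-53/168*1/33 + 56*(1/34))*(38*(-76) - 4*(-5 + 10)) = (-53/5544 + 28/17)*(-2888 - 4*5) = 154331*(-2888 - 20)/94248 = (154331/94248)*(-2908) = -112198637/23562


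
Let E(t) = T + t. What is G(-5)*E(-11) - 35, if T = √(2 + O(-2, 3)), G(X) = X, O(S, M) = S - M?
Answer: 20 - 5*I*√3 ≈ 20.0 - 8.6602*I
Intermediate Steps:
T = I*√3 (T = √(2 + (-2 - 1*3)) = √(2 + (-2 - 3)) = √(2 - 5) = √(-3) = I*√3 ≈ 1.732*I)
E(t) = t + I*√3 (E(t) = I*√3 + t = t + I*√3)
G(-5)*E(-11) - 35 = -5*(-11 + I*√3) - 35 = (55 - 5*I*√3) - 35 = 20 - 5*I*√3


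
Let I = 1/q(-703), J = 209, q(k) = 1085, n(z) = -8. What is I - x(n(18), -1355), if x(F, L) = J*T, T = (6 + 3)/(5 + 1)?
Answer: -680293/2170 ≈ -313.50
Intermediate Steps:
T = 3/2 (T = 9/6 = 9*(⅙) = 3/2 ≈ 1.5000)
x(F, L) = 627/2 (x(F, L) = 209*(3/2) = 627/2)
I = 1/1085 ≈ 0.00092166
I - x(n(18), -1355) = 1/1085 - 1*627/2 = 1/1085 - 627/2 = -680293/2170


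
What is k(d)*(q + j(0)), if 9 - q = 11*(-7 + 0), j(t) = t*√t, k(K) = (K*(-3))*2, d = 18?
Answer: -9288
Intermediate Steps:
k(K) = -6*K (k(K) = -3*K*2 = -6*K)
j(t) = t^(3/2)
q = 86 (q = 9 - 11*(-7 + 0) = 9 - 11*(-7) = 9 - 1*(-77) = 9 + 77 = 86)
k(d)*(q + j(0)) = (-6*18)*(86 + 0^(3/2)) = -108*(86 + 0) = -108*86 = -9288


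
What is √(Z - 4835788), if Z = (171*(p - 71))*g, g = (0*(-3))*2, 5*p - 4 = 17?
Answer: 2*I*√1208947 ≈ 2199.0*I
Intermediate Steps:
p = 21/5 (p = ⅘ + (⅕)*17 = ⅘ + 17/5 = 21/5 ≈ 4.2000)
g = 0 (g = 0*2 = 0)
Z = 0 (Z = (171*(21/5 - 71))*0 = (171*(-334/5))*0 = -57114/5*0 = 0)
√(Z - 4835788) = √(0 - 4835788) = √(-4835788) = 2*I*√1208947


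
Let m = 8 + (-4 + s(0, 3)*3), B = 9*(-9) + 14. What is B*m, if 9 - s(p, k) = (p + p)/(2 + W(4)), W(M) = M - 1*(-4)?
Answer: -2077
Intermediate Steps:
W(M) = 4 + M (W(M) = M + 4 = 4 + M)
s(p, k) = 9 - p/5 (s(p, k) = 9 - (p + p)/(2 + (4 + 4)) = 9 - 2*p/(2 + 8) = 9 - 2*p/10 = 9 - p/5)
B = -67 (B = -81 + 14 = -67)
m = 31 (m = 8 + (-4 + (9 - 1/5*0)*3) = 8 + (-4 + (9 + 0)*3) = 8 + (-4 + 9*3) = 8 + (-4 + 27) = 8 + 23 = 31)
B*m = -67*31 = -2077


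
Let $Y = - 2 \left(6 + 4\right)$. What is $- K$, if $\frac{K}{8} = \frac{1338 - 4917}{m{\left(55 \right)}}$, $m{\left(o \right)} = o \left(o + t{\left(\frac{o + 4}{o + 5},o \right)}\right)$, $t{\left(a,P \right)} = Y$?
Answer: $\frac{28632}{1925} \approx 14.874$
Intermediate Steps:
$Y = -20$ ($Y = \left(-2\right) 10 = -20$)
$t{\left(a,P \right)} = -20$
$m{\left(o \right)} = o \left(-20 + o\right)$ ($m{\left(o \right)} = o \left(o - 20\right) = o \left(-20 + o\right)$)
$K = - \frac{28632}{1925}$ ($K = 8 \frac{1338 - 4917}{55 \left(-20 + 55\right)} = 8 \left(- \frac{3579}{55 \cdot 35}\right) = 8 \left(- \frac{3579}{1925}\right) = - \frac{28632}{1925} \approx -14.874$)
$- K = \left(-1\right) \left(- \frac{28632}{1925}\right) = \frac{28632}{1925}$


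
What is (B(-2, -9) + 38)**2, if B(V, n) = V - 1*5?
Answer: 961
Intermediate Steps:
B(V, n) = -5 + V (B(V, n) = V - 5 = -5 + V)
(B(-2, -9) + 38)**2 = ((-5 - 2) + 38)**2 = (-7 + 38)**2 = 31**2 = 961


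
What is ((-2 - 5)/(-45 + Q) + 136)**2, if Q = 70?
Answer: 11512449/625 ≈ 18420.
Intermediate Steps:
((-2 - 5)/(-45 + Q) + 136)**2 = ((-2 - 5)/(-45 + 70) + 136)**2 = (-7/25 + 136)**2 = (3393/25)**2 = 11512449/625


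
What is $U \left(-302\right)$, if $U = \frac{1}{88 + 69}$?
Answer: $- \frac{302}{157} \approx -1.9236$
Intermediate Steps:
$U = \frac{1}{157} \approx 0.0063694$
$U \left(-302\right) = \frac{1}{157} \left(-302\right) = - \frac{302}{157}$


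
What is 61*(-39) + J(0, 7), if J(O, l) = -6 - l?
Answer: -2392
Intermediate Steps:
61*(-39) + J(0, 7) = 61*(-39) + (-6 - 1*7) = -2379 + (-6 - 7) = -2379 - 13 = -2392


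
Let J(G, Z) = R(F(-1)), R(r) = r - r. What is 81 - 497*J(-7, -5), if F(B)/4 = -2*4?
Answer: 81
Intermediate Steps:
F(B) = -32 (F(B) = 4*(-2*4) = 4*(-8) = -32)
R(r) = 0
J(G, Z) = 0
81 - 497*J(-7, -5) = 81 - 497*0 = 81 + 0 = 81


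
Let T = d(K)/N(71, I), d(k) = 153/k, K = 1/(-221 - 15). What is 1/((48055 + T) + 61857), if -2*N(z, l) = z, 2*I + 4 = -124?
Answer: 71/7875968 ≈ 9.0148e-6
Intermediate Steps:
I = -64 (I = -2 + (½)*(-124) = -2 - 62 = -64)
N(z, l) = -z/2
K = -1/236 (K = 1/(-236) = -1/236 ≈ -0.0042373)
T = 72216/71 (T = (153/(-1/236))/((-½*71)) = (153*(-236))/(-71/2) = -36108*(-2/71) = 72216/71 ≈ 1017.1)
1/((48055 + T) + 61857) = 1/((48055 + 72216/71) + 61857) = 1/(3484121/71 + 61857) = 1/(7875968/71) = 71/7875968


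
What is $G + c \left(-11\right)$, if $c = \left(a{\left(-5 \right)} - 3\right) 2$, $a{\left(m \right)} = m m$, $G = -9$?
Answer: $-493$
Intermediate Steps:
$a{\left(m \right)} = m^{2}$
$c = 44$ ($c = \left(\left(-5\right)^{2} - 3\right) 2 = \left(25 - 3\right) 2 = 22 \cdot 2 = 44$)
$G + c \left(-11\right) = -9 + 44 \left(-11\right) = -9 - 484 = -493$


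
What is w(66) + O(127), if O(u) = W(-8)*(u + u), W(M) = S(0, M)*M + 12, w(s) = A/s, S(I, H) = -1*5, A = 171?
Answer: 290633/22 ≈ 13211.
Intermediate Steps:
S(I, H) = -5
w(s) = 171/s
W(M) = 12 - 5*M (W(M) = -5*M + 12 = 12 - 5*M)
O(u) = 104*u (O(u) = (12 - 5*(-8))*(u + u) = (12 + 40)*(2*u) = 52*(2*u) = 104*u)
w(66) + O(127) = 171/66 + 104*127 = 171*(1/66) + 13208 = 57/22 + 13208 = 290633/22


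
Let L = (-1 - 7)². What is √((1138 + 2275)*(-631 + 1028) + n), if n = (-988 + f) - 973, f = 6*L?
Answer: 6*√37594 ≈ 1163.3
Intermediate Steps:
L = 64 (L = (-8)² = 64)
f = 384 (f = 6*64 = 384)
n = -1577 (n = (-988 + 384) - 973 = -604 - 973 = -1577)
√((1138 + 2275)*(-631 + 1028) + n) = √((1138 + 2275)*(-631 + 1028) - 1577) = √(3413*397 - 1577) = √(1354961 - 1577) = √1353384 = 6*√37594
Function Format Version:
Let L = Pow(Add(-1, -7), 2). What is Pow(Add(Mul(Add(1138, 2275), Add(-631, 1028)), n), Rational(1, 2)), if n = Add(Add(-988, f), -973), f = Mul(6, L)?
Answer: Mul(6, Pow(37594, Rational(1, 2))) ≈ 1163.3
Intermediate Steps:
L = 64 (L = Pow(-8, 2) = 64)
f = 384 (f = Mul(6, 64) = 384)
n = -1577 (n = Add(Add(-988, 384), -973) = Add(-604, -973) = -1577)
Pow(Add(Mul(Add(1138, 2275), Add(-631, 1028)), n), Rational(1, 2)) = Pow(Add(Mul(Add(1138, 2275), Add(-631, 1028)), -1577), Rational(1, 2)) = Pow(Add(Mul(3413, 397), -1577), Rational(1, 2)) = Pow(Add(1354961, -1577), Rational(1, 2)) = Pow(1353384, Rational(1, 2)) = Mul(6, Pow(37594, Rational(1, 2)))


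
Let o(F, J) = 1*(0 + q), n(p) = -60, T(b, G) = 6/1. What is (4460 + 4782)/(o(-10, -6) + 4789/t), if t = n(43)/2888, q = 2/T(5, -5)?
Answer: -46210/1152551 ≈ -0.040094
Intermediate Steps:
T(b, G) = 6 (T(b, G) = 6*1 = 6)
q = ⅓ (q = 2/6 = 2*(⅙) = ⅓ ≈ 0.33333)
t = -15/722 (t = -60/2888 = -60*1/2888 = -15/722 ≈ -0.020776)
o(F, J) = ⅓ (o(F, J) = 1*(0 + ⅓) = 1*(⅓) = ⅓)
(4460 + 4782)/(o(-10, -6) + 4789/t) = (4460 + 4782)/(⅓ + 4789/(-15/722)) = 9242/(⅓ + 4789*(-722/15)) = 9242/(⅓ - 3457658/15) = 9242/(-1152551/5) = 9242*(-5/1152551) = -46210/1152551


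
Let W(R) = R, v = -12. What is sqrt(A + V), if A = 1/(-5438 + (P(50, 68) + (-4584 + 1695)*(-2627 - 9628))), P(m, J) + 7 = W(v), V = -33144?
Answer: I*sqrt(41532946953667065498)/35399238 ≈ 182.05*I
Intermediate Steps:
P(m, J) = -19 (P(m, J) = -7 - 12 = -19)
A = 1/35399238 (A = 1/(-5438 + (-19 + (-4584 + 1695)*(-2627 - 9628))) = 1/(-5438 + (-19 - 2889*(-12255))) = 1/(-5438 + (-19 + 35404695)) = 1/(-5438 + 35404676) = 1/35399238 ≈ 2.8249e-8)
sqrt(A + V) = sqrt(1/35399238 - 33144) = sqrt(-1173272344271/35399238) = I*sqrt(41532946953667065498)/35399238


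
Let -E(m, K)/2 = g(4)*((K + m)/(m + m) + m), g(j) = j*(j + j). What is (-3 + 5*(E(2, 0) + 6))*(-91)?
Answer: 70343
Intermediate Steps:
g(j) = 2*j**2 (g(j) = j*(2*j) = 2*j**2)
E(m, K) = -64*m - 32*(K + m)/m (E(m, K) = -2*2*4**2*((K + m)/(m + m) + m) = -2*2*16*((K + m)/((2*m)) + m) = -64*((K + m)*(1/(2*m)) + m) = -64*((K + m)/(2*m) + m) = -64*(m + (K + m)/(2*m)) = -2*(32*m + 16*(K + m)/m) = -64*m - 32*(K + m)/m)
(-3 + 5*(E(2, 0) + 6))*(-91) = (-3 + 5*((-32 - 64*2 - 32*0/2) + 6))*(-91) = (-3 + 5*((-32 - 128 - 32*0*1/2) + 6))*(-91) = (-3 + 5*((-32 - 128 + 0) + 6))*(-91) = (-3 + 5*(-160 + 6))*(-91) = (-3 + 5*(-154))*(-91) = (-3 - 770)*(-91) = -773*(-91) = 70343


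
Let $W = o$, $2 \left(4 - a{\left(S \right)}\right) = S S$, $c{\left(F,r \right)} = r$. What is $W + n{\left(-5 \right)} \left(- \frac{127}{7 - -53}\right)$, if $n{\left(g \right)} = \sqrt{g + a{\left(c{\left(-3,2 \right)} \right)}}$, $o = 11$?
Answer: $11 - \frac{127 i \sqrt{3}}{60} \approx 11.0 - 3.6662 i$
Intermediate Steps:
$a{\left(S \right)} = 4 - \frac{S^{2}}{2}$ ($a{\left(S \right)} = 4 - \frac{S S}{2} = 4 - \frac{S^{2}}{2}$)
$W = 11$
$n{\left(g \right)} = \sqrt{2 + g}$ ($n{\left(g \right)} = \sqrt{g + \left(4 - \frac{2^{2}}{2}\right)} = \sqrt{g + \left(4 - 2\right)} = \sqrt{g + 2} = \sqrt{2 + g}$)
$W + n{\left(-5 \right)} \left(- \frac{127}{7 - -53}\right) = 11 + \sqrt{2 - 5} \left(- \frac{127}{7 - -53}\right) = 11 + \sqrt{-3} \left(- \frac{127}{7 + 53}\right) = 11 + i \sqrt{3} \left(- \frac{127}{60}\right) = 11 - \frac{127 i \sqrt{3}}{60}$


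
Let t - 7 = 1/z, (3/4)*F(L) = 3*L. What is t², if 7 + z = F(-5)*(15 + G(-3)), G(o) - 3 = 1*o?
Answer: 4613904/94249 ≈ 48.954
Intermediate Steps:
G(o) = 3 + o (G(o) = 3 + 1*o = 3 + o)
F(L) = 4*L (F(L) = 4*(3*L)/3 = 4*L)
z = -307 (z = -7 + (4*(-5))*(15 + (3 - 3)) = -7 - 20*(15 + 0) = -7 - 20*15 = -7 - 300 = -307)
t = 2148/307 (t = 7 + 1/(-307) = 7 - 1/307 = 2148/307 ≈ 6.9967)
t² = (2148/307)² = 4613904/94249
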